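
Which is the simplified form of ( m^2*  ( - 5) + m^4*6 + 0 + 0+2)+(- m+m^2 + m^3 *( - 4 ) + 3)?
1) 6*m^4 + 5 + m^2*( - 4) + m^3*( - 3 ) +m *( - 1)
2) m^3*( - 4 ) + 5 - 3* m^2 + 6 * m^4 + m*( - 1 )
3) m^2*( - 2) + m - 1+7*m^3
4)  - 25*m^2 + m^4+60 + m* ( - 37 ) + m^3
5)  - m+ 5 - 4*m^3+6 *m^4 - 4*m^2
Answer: 5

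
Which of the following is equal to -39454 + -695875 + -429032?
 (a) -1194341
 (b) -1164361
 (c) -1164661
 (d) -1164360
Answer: b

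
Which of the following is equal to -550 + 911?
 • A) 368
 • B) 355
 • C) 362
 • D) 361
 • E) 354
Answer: D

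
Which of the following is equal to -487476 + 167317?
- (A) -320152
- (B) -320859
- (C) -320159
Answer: C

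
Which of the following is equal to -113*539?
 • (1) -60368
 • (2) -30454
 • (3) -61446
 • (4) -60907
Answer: 4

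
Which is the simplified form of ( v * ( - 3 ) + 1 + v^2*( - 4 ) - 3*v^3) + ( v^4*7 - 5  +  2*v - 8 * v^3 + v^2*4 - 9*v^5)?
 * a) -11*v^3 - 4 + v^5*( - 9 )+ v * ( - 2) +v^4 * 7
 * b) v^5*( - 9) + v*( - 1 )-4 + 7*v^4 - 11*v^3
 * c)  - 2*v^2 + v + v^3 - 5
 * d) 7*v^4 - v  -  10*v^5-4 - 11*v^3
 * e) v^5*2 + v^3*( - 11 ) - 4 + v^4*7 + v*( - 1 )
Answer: b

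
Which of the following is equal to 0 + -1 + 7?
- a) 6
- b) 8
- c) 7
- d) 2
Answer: a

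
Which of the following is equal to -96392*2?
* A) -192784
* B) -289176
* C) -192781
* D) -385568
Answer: A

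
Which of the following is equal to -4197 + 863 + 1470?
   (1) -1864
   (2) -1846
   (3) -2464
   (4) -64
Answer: 1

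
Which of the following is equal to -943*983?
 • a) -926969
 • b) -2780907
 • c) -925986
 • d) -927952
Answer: a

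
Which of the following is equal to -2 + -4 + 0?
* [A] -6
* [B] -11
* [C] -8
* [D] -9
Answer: A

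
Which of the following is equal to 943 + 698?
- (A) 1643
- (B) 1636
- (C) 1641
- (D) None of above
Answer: C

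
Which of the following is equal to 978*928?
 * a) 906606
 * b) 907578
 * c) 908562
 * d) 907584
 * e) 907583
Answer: d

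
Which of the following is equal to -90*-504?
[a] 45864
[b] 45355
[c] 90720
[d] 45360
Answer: d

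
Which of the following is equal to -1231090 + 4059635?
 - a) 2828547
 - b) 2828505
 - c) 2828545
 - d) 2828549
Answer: c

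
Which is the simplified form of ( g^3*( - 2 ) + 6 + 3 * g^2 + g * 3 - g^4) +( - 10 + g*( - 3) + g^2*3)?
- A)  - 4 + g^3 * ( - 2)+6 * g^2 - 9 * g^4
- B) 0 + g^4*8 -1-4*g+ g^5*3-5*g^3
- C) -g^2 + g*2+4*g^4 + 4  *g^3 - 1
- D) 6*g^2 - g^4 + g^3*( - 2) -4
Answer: D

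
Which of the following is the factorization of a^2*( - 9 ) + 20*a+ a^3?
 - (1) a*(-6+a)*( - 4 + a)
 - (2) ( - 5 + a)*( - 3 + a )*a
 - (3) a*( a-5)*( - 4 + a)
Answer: 3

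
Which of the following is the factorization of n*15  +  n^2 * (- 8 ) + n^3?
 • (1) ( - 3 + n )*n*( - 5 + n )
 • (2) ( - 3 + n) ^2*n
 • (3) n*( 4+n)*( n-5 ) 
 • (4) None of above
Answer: 1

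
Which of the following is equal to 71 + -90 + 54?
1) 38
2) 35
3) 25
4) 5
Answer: 2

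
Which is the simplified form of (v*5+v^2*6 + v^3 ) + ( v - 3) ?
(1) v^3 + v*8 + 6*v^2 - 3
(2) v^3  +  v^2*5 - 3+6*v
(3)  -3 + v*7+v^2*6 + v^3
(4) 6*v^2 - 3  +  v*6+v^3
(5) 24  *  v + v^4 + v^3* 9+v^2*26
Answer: 4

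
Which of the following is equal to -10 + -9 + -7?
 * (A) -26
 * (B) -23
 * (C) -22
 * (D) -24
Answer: A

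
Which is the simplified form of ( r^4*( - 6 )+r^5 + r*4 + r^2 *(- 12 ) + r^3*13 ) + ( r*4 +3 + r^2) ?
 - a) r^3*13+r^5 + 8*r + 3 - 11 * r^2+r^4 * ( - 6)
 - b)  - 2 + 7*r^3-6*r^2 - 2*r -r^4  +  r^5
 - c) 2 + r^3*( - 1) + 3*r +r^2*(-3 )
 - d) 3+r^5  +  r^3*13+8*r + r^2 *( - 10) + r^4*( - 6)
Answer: a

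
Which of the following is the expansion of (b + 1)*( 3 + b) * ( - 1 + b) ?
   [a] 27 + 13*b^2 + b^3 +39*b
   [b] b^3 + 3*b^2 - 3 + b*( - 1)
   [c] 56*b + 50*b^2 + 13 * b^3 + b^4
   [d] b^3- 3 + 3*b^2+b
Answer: b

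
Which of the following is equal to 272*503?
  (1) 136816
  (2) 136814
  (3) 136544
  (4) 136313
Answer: 1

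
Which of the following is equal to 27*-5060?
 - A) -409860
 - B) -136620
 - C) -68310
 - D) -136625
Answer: B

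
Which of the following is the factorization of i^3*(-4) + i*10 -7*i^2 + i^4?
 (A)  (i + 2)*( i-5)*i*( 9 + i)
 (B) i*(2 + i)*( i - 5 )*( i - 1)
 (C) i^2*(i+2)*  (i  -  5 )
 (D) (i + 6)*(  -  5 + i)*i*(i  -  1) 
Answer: B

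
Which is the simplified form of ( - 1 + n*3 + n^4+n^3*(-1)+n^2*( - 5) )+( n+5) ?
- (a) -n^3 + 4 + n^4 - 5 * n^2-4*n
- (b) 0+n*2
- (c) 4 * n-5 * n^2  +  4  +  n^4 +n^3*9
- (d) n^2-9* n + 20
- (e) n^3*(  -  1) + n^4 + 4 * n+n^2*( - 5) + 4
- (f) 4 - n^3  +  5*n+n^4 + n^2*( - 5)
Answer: e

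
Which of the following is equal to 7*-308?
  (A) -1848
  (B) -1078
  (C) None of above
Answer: C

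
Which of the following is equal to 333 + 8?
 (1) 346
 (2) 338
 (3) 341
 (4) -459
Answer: 3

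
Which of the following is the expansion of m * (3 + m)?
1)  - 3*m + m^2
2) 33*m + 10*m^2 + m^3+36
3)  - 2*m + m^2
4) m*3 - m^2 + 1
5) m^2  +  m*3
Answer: 5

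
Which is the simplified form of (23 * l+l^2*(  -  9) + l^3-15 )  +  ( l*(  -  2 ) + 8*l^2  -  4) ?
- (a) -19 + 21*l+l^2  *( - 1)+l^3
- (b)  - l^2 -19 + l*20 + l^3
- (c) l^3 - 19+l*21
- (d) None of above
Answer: a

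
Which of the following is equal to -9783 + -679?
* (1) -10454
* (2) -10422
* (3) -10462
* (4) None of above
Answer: 3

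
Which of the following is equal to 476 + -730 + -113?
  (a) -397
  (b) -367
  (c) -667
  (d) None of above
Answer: b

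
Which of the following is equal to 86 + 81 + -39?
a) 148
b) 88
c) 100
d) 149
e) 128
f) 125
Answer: e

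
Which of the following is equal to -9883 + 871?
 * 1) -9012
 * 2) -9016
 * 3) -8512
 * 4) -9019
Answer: 1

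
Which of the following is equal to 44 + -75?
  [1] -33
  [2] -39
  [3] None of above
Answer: 3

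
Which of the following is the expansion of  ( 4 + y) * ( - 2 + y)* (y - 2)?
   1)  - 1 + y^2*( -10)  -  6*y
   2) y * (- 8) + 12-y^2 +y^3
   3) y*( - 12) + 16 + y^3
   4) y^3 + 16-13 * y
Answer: 3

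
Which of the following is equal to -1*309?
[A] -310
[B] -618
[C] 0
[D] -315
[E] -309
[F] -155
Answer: E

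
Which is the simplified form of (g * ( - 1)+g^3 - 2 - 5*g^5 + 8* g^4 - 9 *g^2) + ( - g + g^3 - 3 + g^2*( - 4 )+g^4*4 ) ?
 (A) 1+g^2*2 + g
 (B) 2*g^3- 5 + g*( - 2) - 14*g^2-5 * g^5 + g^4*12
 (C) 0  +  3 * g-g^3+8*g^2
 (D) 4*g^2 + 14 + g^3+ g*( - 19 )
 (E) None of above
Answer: E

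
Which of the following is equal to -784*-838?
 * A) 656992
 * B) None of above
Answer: A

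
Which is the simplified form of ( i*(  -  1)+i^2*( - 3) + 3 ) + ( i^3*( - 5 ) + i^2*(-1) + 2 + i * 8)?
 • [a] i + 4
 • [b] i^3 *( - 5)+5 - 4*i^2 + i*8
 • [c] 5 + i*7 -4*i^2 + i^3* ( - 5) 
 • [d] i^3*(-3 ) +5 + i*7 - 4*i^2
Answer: c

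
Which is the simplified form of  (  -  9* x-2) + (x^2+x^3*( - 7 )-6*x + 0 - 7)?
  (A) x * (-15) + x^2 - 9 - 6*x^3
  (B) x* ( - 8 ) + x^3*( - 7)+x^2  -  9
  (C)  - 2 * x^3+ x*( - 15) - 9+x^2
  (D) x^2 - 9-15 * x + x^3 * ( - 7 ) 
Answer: D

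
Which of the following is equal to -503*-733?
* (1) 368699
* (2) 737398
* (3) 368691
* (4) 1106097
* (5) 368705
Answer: 1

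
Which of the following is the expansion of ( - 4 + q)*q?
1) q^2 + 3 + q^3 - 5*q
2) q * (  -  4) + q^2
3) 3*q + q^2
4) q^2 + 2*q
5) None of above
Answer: 2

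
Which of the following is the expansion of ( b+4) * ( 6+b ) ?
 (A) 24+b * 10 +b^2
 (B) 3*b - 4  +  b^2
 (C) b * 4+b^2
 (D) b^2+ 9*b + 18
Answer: A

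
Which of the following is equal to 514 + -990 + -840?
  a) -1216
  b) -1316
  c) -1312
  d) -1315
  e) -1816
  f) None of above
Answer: b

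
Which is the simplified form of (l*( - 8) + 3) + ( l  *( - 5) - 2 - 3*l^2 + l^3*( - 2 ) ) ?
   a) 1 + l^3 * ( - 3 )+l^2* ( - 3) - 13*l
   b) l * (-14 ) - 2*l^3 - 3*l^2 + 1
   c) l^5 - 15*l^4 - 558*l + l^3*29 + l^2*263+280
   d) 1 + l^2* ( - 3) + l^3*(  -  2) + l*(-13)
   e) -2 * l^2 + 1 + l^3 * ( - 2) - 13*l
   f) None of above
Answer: d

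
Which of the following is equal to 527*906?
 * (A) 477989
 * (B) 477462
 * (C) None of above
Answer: B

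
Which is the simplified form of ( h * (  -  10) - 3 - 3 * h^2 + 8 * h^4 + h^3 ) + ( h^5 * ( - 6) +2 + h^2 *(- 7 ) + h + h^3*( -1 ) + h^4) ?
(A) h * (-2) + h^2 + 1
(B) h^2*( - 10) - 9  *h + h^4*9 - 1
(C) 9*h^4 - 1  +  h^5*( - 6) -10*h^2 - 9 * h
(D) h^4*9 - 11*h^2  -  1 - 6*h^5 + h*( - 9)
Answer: C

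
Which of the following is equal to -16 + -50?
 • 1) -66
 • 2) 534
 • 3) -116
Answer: 1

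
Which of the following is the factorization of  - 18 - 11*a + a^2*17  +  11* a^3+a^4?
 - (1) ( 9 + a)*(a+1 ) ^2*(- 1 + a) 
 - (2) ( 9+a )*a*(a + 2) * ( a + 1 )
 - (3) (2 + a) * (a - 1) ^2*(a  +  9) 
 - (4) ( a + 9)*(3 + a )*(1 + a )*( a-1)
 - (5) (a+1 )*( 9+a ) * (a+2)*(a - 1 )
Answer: 5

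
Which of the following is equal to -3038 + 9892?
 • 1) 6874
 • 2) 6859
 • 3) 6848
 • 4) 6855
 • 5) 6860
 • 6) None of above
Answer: 6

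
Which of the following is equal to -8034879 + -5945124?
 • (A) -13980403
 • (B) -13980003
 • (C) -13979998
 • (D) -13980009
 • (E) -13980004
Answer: B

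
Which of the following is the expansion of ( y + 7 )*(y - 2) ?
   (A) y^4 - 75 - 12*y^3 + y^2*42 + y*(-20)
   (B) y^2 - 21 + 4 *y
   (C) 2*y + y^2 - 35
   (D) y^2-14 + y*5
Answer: D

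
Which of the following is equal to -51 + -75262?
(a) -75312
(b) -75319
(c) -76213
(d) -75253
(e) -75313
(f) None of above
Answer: e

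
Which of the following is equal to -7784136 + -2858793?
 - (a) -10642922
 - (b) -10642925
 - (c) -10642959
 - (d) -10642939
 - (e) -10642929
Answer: e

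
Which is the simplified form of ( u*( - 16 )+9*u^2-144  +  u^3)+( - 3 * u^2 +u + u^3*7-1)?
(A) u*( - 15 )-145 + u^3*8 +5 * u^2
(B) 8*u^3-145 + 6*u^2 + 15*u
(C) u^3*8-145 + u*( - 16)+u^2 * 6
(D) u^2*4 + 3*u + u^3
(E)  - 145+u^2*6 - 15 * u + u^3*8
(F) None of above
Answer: E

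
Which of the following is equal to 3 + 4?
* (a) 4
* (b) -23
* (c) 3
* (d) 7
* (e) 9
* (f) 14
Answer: d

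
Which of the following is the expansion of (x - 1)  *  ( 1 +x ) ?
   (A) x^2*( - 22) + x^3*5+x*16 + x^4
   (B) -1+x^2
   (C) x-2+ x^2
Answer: B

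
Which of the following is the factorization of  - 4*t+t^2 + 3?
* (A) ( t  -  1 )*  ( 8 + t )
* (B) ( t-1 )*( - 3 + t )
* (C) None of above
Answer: B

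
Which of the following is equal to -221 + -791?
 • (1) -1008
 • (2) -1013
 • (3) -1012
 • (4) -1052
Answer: 3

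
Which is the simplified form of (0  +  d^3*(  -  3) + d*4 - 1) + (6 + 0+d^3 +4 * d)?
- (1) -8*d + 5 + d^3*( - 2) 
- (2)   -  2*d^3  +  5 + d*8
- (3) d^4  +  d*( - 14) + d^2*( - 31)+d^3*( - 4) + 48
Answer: 2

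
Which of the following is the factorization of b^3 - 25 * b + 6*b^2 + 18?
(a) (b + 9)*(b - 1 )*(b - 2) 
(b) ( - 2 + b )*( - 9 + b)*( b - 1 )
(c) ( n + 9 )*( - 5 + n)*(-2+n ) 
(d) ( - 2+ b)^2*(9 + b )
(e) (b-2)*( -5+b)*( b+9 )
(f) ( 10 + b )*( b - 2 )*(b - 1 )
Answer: a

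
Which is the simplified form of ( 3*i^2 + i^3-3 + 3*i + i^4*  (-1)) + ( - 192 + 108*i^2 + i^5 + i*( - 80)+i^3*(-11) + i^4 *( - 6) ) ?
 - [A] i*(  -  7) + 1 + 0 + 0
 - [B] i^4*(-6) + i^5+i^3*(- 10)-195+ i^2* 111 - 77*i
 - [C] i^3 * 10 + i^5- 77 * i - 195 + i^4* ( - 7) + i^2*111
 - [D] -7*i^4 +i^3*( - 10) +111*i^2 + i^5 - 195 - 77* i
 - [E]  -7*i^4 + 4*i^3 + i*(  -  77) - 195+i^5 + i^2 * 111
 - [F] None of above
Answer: D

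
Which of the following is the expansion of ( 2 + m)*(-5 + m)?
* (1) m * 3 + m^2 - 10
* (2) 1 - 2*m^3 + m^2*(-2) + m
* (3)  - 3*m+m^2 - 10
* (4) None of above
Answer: 3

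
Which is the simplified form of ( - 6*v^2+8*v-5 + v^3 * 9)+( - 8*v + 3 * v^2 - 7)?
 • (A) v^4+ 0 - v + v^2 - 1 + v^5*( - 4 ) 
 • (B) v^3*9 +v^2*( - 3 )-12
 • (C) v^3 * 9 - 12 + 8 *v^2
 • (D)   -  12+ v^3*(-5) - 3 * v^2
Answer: B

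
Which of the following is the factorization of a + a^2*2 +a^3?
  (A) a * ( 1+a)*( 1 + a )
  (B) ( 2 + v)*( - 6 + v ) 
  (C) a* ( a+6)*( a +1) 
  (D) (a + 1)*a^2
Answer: A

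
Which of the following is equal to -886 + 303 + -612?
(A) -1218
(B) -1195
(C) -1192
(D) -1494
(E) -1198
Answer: B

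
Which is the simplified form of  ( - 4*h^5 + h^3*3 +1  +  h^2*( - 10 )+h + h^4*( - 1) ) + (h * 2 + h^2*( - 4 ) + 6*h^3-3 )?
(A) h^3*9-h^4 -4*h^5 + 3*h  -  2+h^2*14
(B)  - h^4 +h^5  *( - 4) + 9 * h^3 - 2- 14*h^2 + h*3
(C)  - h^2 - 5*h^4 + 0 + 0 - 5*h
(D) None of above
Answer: B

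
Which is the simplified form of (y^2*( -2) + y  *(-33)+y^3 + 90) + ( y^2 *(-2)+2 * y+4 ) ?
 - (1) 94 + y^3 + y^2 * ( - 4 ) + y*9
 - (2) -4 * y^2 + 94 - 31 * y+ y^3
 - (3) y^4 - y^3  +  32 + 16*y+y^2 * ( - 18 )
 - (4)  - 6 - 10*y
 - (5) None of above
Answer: 2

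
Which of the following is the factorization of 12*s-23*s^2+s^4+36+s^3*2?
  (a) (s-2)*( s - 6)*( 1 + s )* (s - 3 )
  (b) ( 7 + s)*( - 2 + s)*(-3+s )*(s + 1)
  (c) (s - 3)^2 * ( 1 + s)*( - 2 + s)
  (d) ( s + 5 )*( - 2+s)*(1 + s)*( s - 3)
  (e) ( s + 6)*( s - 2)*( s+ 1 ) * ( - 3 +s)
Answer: e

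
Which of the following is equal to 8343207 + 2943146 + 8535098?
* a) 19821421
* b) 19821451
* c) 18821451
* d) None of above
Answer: b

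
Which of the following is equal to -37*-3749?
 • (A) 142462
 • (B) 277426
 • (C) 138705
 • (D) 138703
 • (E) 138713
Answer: E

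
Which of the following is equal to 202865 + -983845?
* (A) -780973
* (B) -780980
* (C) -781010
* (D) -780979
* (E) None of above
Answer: B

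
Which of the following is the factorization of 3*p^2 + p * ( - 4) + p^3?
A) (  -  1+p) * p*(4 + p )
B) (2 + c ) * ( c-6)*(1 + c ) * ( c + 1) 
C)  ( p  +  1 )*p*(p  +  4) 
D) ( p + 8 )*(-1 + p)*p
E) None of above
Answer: A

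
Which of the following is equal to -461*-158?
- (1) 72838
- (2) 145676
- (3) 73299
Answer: 1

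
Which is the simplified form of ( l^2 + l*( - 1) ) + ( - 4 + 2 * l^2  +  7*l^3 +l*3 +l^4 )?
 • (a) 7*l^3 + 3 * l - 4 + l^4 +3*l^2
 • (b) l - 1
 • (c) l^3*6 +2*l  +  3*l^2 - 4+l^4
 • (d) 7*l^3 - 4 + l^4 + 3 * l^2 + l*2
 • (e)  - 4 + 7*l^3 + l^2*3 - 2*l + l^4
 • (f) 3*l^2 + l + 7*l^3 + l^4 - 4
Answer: d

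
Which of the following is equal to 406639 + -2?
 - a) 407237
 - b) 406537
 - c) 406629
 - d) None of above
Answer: d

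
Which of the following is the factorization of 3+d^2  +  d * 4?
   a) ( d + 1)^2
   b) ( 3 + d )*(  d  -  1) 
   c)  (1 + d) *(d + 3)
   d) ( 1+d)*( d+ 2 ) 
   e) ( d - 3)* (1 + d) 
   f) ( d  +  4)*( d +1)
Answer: c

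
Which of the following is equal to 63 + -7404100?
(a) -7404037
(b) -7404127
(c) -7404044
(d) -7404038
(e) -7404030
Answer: a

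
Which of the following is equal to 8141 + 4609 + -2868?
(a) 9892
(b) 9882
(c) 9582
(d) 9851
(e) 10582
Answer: b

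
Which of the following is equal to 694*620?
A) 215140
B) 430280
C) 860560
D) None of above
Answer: B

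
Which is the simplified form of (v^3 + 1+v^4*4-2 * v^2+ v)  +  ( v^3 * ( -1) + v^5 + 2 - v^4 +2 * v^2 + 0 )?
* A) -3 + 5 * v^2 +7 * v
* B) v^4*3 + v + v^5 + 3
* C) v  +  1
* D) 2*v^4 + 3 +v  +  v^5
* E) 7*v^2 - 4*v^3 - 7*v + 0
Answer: B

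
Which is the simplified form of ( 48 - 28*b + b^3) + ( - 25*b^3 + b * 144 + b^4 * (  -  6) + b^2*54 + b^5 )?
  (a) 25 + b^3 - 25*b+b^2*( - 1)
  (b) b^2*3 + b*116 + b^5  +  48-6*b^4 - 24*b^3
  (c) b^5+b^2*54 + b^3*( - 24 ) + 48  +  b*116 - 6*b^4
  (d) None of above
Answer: c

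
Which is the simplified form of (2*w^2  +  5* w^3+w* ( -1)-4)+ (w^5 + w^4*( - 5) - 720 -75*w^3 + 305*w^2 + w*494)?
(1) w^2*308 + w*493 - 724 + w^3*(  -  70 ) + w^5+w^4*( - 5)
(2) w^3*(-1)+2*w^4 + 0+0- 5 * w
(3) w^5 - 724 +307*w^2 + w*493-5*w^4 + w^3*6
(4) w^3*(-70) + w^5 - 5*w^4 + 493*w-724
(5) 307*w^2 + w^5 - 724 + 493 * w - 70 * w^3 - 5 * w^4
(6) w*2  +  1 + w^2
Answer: 5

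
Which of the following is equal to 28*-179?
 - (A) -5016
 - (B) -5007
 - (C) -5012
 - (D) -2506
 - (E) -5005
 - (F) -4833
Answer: C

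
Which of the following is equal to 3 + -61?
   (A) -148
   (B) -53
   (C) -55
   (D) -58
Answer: D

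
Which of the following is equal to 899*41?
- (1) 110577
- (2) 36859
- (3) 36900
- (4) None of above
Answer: 2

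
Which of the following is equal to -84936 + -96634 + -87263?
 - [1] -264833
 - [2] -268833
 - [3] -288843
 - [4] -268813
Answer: 2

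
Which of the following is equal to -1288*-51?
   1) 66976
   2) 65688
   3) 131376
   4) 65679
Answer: 2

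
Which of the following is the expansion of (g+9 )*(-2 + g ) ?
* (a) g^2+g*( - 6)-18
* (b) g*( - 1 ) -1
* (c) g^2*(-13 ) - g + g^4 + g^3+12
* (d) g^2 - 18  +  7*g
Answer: d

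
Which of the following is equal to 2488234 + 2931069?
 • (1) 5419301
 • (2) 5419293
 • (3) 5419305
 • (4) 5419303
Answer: 4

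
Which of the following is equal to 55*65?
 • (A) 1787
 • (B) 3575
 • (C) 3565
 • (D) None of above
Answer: B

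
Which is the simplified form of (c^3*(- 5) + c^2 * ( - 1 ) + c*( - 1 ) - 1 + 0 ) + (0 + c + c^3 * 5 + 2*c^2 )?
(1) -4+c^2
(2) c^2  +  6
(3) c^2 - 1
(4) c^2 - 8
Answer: 3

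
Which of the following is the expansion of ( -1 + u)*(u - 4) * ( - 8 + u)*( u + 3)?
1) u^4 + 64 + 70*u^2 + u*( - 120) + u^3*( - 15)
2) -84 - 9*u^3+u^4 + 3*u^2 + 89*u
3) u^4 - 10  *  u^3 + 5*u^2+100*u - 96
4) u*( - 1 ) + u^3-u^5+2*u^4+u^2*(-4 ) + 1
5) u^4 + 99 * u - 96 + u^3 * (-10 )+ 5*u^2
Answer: 3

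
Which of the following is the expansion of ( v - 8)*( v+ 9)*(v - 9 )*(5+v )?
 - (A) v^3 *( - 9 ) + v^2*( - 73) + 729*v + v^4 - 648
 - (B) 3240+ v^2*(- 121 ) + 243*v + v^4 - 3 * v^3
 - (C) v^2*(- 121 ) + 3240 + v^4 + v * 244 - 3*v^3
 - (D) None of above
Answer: B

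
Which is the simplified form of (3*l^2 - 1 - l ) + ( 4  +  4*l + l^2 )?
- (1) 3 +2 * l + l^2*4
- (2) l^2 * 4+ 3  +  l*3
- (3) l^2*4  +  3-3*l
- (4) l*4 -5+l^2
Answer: 2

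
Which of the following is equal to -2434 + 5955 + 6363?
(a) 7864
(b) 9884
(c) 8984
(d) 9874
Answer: b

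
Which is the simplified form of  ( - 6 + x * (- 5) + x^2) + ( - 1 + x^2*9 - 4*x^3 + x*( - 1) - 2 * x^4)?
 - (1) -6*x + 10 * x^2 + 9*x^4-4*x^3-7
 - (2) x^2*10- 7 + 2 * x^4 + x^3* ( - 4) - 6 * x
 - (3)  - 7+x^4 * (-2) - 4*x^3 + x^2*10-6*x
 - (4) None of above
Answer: 3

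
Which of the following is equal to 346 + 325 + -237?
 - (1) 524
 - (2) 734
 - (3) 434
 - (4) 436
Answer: 3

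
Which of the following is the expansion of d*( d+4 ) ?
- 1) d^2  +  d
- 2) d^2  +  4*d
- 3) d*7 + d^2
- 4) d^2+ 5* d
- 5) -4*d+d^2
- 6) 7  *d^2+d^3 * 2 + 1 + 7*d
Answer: 2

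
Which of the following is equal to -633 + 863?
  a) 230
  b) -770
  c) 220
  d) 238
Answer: a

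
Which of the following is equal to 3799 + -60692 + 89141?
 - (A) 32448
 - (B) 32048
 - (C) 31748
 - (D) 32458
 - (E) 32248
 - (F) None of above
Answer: E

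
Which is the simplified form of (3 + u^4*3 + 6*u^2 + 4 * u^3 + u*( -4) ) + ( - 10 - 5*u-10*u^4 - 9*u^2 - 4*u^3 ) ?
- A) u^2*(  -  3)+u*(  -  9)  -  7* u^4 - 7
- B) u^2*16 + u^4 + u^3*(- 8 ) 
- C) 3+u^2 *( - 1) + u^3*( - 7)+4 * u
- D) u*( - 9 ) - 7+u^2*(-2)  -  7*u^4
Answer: A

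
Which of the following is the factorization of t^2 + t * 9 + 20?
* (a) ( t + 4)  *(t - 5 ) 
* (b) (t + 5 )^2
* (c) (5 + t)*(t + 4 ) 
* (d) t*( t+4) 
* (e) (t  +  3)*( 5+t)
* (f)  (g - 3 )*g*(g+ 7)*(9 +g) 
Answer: c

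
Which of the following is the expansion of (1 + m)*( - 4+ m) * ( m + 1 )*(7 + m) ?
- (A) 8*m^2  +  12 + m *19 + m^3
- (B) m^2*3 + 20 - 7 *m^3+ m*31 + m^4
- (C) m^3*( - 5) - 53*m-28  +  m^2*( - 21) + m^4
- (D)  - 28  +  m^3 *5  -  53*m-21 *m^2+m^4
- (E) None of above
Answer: D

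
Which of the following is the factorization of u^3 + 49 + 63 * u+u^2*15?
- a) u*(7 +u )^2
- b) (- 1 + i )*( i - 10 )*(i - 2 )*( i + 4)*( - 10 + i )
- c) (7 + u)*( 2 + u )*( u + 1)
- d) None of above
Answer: d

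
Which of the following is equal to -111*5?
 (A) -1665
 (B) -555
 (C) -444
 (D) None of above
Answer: B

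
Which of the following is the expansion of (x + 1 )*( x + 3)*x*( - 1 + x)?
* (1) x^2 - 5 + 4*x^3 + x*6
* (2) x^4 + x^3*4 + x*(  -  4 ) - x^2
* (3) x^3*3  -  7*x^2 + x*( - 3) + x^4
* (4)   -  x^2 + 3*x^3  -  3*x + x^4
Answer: 4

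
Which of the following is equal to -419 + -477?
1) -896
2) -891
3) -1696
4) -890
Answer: 1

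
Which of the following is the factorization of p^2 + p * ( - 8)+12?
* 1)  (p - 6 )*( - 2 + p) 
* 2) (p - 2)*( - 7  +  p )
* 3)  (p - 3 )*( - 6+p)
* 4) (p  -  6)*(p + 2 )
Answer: 1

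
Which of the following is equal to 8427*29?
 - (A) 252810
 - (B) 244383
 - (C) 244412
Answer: B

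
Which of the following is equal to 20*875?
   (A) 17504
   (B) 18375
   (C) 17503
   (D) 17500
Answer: D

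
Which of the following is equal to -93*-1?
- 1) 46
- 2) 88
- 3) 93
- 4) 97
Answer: 3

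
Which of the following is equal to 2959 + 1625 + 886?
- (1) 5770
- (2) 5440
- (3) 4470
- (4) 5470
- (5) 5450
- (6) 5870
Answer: 4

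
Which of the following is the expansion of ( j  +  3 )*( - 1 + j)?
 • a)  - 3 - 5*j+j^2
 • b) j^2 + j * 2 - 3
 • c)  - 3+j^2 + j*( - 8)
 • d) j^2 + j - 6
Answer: b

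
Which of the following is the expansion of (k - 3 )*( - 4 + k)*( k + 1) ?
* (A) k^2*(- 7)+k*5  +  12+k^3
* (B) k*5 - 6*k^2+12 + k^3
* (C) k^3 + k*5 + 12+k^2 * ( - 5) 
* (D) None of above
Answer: B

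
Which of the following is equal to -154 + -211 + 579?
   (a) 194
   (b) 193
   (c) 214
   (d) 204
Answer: c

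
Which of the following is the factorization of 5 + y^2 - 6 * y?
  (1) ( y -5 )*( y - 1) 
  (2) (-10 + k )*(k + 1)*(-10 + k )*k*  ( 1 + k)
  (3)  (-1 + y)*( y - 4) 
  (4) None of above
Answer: 1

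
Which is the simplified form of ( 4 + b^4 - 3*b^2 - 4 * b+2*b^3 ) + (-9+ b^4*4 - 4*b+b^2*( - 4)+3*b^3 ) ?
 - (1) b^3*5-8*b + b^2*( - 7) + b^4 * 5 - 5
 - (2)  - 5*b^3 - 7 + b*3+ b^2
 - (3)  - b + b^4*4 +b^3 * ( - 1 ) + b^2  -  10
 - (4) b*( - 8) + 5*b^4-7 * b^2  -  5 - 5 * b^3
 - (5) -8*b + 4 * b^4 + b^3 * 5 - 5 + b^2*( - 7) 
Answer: 1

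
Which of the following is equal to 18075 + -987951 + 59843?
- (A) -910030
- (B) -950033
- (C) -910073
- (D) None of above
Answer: D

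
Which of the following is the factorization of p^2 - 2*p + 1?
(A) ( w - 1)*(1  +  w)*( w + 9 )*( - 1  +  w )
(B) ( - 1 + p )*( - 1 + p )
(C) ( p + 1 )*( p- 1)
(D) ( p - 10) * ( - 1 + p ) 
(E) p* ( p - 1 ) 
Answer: B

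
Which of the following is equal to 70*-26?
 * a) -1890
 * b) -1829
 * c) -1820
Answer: c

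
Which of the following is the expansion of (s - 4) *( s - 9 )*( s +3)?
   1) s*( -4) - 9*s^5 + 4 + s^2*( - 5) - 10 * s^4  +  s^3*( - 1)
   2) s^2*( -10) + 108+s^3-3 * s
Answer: 2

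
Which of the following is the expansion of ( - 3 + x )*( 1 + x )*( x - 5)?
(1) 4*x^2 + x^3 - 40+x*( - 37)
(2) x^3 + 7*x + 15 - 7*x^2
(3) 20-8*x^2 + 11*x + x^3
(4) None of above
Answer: 2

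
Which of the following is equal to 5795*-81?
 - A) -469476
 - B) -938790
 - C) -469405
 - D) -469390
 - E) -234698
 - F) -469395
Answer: F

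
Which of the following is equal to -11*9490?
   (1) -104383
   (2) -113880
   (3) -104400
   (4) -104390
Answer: 4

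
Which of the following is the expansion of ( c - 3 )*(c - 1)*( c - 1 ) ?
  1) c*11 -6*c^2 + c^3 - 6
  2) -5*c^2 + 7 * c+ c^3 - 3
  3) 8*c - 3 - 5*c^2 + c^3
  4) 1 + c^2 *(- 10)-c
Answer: 2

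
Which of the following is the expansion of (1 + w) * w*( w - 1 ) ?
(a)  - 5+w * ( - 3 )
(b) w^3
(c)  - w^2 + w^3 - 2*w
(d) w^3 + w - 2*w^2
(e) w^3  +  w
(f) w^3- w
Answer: f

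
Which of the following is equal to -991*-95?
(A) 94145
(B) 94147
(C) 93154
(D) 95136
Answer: A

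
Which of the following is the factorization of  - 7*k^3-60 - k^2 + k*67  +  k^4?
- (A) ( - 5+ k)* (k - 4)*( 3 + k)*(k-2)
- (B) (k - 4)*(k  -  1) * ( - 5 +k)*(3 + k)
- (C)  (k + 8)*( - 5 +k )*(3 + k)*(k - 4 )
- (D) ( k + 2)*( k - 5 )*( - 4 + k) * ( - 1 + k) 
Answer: B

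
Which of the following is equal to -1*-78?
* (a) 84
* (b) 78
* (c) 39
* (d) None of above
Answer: b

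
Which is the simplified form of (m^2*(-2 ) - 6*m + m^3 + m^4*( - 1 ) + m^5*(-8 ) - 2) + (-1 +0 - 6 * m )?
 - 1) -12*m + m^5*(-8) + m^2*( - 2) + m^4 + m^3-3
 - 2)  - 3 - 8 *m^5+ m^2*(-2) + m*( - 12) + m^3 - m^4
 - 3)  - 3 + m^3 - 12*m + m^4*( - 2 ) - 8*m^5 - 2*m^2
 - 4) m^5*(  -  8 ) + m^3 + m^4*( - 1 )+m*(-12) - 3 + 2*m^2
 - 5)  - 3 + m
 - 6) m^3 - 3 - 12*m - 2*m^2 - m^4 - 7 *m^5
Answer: 2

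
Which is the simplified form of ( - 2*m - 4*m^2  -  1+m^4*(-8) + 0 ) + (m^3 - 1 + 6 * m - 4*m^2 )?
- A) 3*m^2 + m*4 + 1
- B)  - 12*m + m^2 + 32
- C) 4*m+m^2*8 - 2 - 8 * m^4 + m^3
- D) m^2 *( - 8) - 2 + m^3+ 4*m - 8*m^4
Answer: D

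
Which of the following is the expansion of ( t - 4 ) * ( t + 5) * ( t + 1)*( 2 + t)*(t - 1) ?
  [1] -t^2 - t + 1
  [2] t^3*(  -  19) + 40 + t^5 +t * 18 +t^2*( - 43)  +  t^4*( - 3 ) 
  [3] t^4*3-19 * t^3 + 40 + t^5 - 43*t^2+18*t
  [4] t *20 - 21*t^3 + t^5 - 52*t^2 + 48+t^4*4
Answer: 3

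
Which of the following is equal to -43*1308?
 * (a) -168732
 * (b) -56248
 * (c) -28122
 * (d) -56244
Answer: d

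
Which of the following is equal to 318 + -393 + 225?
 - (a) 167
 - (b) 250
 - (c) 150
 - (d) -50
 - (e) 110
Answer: c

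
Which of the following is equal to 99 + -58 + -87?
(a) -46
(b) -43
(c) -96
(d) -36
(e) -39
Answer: a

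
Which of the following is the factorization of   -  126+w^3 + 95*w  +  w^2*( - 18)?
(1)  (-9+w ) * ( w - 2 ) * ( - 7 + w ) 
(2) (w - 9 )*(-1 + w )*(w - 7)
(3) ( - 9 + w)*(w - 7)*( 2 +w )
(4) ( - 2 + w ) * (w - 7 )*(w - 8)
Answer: 1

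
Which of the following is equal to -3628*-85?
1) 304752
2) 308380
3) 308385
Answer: 2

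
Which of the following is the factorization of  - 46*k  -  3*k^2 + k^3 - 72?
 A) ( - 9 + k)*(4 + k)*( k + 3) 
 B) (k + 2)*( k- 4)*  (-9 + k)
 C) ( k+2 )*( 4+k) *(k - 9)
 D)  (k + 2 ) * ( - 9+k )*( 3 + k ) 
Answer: C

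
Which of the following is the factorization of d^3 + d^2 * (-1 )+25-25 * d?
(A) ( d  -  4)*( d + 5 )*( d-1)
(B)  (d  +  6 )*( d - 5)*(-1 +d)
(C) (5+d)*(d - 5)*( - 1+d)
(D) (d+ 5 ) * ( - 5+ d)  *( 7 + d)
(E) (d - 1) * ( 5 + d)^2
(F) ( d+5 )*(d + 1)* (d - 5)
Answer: C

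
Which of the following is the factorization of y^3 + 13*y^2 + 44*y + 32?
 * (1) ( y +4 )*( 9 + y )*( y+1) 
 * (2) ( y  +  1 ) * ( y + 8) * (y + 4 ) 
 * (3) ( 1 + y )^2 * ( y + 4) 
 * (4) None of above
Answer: 2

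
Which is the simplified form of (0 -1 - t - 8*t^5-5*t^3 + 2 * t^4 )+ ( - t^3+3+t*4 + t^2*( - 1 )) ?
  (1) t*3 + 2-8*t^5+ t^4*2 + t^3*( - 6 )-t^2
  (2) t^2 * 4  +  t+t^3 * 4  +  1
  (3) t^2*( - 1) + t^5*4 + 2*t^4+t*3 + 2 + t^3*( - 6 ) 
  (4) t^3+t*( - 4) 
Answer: 1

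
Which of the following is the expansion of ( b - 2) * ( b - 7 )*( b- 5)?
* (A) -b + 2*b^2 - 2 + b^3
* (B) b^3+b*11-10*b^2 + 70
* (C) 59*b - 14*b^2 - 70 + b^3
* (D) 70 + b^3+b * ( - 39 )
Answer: C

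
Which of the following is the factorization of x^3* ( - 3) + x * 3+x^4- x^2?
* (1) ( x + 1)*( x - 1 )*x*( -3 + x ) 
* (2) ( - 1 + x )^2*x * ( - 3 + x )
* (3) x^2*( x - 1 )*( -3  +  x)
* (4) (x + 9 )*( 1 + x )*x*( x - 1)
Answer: 1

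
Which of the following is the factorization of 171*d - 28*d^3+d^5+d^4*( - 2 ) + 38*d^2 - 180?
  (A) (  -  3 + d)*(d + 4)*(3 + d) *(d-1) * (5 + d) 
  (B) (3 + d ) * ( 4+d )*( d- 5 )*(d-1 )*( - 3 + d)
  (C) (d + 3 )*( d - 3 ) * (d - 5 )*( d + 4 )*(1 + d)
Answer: B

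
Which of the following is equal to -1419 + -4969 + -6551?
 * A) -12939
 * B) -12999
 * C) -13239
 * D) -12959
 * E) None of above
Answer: A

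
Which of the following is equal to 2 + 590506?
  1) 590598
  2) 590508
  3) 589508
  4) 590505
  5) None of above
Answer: 2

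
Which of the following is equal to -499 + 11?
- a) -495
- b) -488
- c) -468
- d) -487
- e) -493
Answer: b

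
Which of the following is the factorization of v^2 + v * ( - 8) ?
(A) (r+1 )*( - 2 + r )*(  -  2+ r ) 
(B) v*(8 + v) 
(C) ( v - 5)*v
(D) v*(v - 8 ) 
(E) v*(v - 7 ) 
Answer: D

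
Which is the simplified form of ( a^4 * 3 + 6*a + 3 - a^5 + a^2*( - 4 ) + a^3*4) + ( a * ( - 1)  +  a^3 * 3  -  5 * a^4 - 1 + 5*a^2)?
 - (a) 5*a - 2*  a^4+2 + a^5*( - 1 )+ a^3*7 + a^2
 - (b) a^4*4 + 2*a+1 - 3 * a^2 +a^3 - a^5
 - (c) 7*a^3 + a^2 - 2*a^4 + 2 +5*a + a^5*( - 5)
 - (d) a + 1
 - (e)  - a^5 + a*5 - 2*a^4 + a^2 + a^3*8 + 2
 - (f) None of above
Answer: a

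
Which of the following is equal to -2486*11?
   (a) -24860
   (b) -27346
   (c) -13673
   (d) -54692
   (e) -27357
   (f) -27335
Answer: b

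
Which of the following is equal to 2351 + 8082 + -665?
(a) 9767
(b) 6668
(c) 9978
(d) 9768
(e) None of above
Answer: d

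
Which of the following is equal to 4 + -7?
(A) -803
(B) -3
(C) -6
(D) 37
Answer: B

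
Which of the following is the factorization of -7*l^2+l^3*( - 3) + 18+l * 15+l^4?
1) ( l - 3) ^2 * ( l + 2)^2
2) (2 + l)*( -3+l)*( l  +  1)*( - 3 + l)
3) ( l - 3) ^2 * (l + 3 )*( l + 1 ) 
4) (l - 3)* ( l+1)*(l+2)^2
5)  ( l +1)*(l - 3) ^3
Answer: 2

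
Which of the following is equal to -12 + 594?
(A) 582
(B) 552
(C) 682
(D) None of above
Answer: A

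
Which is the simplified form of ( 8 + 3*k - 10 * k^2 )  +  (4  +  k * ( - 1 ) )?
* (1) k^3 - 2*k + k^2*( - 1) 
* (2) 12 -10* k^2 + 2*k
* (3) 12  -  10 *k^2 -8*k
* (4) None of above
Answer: 2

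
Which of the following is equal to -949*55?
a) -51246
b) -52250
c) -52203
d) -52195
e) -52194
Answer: d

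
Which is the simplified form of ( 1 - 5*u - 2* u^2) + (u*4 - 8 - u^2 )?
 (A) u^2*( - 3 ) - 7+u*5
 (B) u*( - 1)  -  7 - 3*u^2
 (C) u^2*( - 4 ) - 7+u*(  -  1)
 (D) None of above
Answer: B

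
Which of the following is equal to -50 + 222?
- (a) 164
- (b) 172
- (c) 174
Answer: b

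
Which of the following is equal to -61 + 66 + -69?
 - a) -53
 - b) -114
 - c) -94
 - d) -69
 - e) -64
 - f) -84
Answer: e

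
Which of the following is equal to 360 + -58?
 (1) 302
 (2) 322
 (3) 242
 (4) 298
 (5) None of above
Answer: 1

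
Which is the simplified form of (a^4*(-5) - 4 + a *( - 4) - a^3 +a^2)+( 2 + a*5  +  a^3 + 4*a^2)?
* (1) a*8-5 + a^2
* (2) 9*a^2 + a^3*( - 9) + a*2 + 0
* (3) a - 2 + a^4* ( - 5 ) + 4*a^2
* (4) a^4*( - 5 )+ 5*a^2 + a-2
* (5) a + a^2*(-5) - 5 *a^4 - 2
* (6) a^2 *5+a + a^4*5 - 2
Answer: 4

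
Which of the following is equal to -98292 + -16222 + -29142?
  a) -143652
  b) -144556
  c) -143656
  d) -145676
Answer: c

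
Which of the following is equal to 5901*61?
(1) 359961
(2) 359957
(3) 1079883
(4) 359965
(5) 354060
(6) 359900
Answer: 1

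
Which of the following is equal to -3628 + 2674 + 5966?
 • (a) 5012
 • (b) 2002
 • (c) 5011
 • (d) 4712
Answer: a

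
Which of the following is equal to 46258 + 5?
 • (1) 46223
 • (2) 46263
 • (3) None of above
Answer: 2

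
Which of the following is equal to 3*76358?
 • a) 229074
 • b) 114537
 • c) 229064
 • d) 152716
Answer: a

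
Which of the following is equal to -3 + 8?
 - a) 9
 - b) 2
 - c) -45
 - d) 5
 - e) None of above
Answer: d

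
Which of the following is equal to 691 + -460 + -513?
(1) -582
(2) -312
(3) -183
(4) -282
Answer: 4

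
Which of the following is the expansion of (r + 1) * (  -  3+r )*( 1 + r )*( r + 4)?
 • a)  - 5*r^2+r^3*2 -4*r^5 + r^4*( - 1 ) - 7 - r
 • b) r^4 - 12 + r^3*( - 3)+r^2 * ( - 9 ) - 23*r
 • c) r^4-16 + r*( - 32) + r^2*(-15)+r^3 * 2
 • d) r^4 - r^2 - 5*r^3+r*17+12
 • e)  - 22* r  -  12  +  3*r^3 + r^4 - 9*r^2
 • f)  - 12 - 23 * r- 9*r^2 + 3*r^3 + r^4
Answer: f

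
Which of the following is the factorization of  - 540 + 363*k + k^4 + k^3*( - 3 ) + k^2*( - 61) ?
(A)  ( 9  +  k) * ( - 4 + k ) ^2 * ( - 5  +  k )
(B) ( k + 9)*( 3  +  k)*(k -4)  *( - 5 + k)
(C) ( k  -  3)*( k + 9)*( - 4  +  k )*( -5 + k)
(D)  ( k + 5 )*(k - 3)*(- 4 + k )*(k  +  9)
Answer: C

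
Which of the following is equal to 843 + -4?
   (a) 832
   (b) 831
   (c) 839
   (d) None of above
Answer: c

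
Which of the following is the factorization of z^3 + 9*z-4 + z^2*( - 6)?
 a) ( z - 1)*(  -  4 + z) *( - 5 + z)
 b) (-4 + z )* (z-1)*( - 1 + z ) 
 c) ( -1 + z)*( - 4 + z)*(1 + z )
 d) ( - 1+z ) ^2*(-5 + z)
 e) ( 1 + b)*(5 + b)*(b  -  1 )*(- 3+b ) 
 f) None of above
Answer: b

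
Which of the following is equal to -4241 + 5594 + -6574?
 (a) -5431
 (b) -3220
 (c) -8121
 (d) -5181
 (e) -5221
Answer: e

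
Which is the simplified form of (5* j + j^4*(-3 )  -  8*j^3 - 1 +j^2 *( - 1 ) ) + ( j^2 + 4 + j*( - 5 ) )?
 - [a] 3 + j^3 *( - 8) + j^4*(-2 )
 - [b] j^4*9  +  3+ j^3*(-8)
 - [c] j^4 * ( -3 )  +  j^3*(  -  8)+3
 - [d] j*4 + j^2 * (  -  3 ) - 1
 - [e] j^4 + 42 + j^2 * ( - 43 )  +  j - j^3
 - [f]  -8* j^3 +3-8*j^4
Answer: c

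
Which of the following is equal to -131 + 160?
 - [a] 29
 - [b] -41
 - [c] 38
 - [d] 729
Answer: a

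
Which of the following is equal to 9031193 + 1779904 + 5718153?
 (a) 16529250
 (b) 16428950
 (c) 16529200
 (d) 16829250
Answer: a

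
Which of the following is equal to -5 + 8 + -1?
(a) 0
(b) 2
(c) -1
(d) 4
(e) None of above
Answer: b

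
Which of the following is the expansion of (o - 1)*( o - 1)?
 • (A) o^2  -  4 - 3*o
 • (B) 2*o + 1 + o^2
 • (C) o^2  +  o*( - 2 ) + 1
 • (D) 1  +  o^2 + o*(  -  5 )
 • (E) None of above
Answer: C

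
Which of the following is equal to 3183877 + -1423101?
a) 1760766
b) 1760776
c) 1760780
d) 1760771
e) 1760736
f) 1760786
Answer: b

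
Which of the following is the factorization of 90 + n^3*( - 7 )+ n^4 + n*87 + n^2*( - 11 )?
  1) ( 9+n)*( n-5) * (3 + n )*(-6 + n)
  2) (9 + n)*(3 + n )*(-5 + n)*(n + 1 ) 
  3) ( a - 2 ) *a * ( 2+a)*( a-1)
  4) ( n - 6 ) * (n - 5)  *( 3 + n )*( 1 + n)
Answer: 4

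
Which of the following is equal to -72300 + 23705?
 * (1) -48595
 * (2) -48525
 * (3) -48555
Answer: 1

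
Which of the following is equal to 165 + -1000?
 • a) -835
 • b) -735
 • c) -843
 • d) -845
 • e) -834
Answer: a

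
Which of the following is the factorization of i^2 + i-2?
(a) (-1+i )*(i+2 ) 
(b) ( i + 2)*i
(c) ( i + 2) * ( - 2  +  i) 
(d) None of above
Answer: a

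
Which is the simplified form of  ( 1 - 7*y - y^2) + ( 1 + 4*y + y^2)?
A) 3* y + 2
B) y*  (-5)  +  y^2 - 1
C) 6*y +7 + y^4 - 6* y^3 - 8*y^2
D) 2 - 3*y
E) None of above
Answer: D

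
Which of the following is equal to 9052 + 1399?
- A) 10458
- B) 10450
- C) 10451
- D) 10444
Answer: C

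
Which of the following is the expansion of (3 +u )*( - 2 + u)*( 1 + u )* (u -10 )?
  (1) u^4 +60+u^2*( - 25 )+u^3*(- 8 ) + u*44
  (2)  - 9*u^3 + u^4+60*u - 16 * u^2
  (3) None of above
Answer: 1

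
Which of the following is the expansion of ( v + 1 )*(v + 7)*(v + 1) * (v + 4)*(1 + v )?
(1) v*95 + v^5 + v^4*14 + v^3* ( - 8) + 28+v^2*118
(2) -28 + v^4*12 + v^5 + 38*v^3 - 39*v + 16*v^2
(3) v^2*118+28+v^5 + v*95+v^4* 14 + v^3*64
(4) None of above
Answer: 3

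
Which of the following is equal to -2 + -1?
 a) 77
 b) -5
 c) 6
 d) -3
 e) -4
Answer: d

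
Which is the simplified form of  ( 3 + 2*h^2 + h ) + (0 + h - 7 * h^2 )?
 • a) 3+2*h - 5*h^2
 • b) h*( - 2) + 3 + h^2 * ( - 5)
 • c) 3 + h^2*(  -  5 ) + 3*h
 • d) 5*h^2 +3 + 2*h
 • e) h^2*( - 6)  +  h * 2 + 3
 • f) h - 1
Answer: a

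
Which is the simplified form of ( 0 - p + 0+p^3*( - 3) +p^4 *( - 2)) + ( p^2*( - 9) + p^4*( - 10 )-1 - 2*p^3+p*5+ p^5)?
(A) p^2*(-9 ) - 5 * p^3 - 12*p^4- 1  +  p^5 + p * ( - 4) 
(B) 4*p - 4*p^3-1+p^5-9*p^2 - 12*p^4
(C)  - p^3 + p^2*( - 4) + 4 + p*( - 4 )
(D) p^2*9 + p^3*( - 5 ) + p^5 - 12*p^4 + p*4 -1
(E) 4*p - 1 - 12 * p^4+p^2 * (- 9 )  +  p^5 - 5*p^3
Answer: E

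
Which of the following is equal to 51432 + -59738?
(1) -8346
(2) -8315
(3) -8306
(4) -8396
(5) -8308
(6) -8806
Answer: 3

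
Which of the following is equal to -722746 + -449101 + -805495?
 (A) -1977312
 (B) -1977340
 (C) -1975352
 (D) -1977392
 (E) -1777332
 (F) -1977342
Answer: F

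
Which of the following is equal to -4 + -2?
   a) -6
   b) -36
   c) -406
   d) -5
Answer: a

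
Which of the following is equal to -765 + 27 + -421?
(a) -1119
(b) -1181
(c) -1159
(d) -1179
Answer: c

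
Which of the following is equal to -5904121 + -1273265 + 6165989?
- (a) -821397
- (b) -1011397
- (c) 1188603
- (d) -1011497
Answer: b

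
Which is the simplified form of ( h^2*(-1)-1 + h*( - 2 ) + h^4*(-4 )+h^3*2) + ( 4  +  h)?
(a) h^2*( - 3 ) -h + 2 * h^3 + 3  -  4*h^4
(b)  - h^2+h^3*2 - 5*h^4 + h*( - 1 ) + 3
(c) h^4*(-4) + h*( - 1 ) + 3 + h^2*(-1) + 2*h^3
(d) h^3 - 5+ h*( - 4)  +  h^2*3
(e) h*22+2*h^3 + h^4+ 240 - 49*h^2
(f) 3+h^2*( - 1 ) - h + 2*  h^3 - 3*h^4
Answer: c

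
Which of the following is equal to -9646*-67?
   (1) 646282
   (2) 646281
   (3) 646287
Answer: 1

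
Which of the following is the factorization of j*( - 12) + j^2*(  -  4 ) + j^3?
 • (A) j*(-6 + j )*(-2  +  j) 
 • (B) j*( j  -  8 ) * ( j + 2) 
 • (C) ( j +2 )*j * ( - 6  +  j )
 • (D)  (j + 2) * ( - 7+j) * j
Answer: C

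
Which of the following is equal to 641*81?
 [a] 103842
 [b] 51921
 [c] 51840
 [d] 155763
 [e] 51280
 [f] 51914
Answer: b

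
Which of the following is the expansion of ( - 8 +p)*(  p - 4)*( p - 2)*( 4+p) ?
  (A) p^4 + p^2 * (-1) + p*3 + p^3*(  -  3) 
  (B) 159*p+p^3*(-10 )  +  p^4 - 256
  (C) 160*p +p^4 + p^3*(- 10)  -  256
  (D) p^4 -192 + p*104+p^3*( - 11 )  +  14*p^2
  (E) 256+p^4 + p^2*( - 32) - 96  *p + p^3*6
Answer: C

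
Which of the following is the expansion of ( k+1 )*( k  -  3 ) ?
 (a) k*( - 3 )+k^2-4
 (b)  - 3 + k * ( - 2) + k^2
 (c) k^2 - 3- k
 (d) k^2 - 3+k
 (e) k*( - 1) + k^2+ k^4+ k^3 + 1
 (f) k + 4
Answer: b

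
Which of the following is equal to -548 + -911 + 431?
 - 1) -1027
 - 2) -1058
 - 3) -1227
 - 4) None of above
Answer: 4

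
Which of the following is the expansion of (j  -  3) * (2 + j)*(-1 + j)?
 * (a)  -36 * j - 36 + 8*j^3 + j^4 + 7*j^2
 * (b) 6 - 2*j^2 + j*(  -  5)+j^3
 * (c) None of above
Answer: b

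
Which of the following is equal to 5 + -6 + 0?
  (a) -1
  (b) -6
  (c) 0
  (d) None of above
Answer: a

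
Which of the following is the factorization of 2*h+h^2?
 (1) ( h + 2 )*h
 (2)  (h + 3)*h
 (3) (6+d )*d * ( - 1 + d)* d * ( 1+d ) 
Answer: 1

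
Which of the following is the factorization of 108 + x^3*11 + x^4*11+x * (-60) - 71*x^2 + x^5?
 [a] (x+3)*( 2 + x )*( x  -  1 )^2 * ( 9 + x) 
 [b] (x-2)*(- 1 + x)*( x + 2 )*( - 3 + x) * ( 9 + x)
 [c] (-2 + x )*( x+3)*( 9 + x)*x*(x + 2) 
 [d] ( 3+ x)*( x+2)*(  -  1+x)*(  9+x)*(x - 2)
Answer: d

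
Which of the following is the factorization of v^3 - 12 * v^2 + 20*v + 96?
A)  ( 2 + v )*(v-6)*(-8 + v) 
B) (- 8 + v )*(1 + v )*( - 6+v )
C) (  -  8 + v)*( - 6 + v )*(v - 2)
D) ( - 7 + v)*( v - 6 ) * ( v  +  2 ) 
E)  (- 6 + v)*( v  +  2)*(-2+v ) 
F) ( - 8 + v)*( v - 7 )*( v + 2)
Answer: A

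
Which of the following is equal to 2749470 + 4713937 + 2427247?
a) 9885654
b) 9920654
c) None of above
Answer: c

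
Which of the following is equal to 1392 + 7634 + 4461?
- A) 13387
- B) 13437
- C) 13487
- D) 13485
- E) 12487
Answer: C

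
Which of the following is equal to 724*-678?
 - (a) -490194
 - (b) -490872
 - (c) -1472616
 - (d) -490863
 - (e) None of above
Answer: b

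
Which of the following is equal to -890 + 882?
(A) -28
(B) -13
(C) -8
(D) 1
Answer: C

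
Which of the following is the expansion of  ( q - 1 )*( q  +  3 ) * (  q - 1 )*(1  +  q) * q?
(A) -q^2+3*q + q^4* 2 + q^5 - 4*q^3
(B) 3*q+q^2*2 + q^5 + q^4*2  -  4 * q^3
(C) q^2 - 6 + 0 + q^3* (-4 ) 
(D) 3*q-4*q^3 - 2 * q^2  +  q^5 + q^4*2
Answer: D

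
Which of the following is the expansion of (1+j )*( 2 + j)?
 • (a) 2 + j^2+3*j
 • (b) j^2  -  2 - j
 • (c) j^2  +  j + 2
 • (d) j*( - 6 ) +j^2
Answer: a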